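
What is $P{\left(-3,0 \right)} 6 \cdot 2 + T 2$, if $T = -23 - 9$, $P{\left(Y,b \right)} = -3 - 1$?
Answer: $-112$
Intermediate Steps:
$P{\left(Y,b \right)} = -4$
$T = -32$ ($T = -23 - 9 = -32$)
$P{\left(-3,0 \right)} 6 \cdot 2 + T 2 = \left(-4\right) 6 \cdot 2 - 64 = \left(-24\right) 2 - 64 = -48 - 64 = -112$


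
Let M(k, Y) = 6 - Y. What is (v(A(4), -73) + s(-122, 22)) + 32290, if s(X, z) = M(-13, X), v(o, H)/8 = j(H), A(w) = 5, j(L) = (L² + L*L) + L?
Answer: 117098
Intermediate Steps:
j(L) = L + 2*L² (j(L) = (L² + L²) + L = 2*L² + L = L + 2*L²)
v(o, H) = 8*H*(1 + 2*H) (v(o, H) = 8*(H*(1 + 2*H)) = 8*H*(1 + 2*H))
s(X, z) = 6 - X
(v(A(4), -73) + s(-122, 22)) + 32290 = (8*(-73)*(1 + 2*(-73)) + (6 - 1*(-122))) + 32290 = (8*(-73)*(1 - 146) + (6 + 122)) + 32290 = (8*(-73)*(-145) + 128) + 32290 = (84680 + 128) + 32290 = 84808 + 32290 = 117098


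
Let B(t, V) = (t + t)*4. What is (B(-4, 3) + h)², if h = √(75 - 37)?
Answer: (32 - √38)² ≈ 667.48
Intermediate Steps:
B(t, V) = 8*t (B(t, V) = (2*t)*4 = 8*t)
h = √38 ≈ 6.1644
(B(-4, 3) + h)² = (8*(-4) + √38)² = (-32 + √38)²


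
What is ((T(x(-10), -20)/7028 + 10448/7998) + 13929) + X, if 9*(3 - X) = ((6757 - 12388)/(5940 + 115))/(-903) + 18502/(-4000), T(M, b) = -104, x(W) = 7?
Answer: 711358128980747041/51052681638000 ≈ 13934.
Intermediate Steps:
X = 23054934461/6561198000 (X = 3 - (((6757 - 12388)/(5940 + 115))/(-903) + 18502/(-4000))/9 = 3 - (-5631/6055*(-1/903) + 18502*(-1/4000))/9 = 3 - (-5631*1/6055*(-1/903) - 9251/2000)/9 = 3 - (-5631/6055*(-1/903) - 9251/2000)/9 = 3 - (1877/1822555 - 9251/2000)/9 = 3 - ⅑*(-3371340461/729022000) = 3 + 3371340461/6561198000 = 23054934461/6561198000 ≈ 3.5138)
((T(x(-10), -20)/7028 + 10448/7998) + 13929) + X = ((-104/7028 + 10448/7998) + 13929) + 23054934461/6561198000 = ((-104*1/7028 + 10448*(1/7998)) + 13929) + 23054934461/6561198000 = ((-26/1757 + 5224/3999) + 13929) + 23054934461/6561198000 = (9074594/7026243 + 13929) + 23054934461/6561198000 = 97877613341/7026243 + 23054934461/6561198000 = 711358128980747041/51052681638000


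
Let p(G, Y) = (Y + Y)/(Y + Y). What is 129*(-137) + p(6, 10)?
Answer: -17672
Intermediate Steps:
p(G, Y) = 1 (p(G, Y) = (2*Y)/((2*Y)) = (2*Y)*(1/(2*Y)) = 1)
129*(-137) + p(6, 10) = 129*(-137) + 1 = -17673 + 1 = -17672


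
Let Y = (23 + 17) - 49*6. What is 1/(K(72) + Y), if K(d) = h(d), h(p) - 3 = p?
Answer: -1/179 ≈ -0.0055866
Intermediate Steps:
h(p) = 3 + p
K(d) = 3 + d
Y = -254 (Y = 40 - 294 = -254)
1/(K(72) + Y) = 1/((3 + 72) - 254) = 1/(75 - 254) = 1/(-179) = -1/179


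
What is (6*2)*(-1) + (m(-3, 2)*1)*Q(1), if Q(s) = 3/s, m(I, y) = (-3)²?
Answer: 15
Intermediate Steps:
m(I, y) = 9
(6*2)*(-1) + (m(-3, 2)*1)*Q(1) = (6*2)*(-1) + (9*1)*(3/1) = 12*(-1) + 9*(3*1) = -12 + 9*3 = -12 + 27 = 15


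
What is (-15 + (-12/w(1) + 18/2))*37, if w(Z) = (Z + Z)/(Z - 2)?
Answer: 0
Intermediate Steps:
w(Z) = 2*Z/(-2 + Z) (w(Z) = (2*Z)/(-2 + Z) = 2*Z/(-2 + Z))
(-15 + (-12/w(1) + 18/2))*37 = (-15 + (-12/(2*1/(-2 + 1)) + 18/2))*37 = (-15 + (-12/(2*1/(-1)) + 18*(½)))*37 = (-15 + (-12/(2*1*(-1)) + 9))*37 = (-15 + (-12/(-2) + 9))*37 = (-15 + (-12*(-½) + 9))*37 = (-15 + (6 + 9))*37 = (-15 + 15)*37 = 0*37 = 0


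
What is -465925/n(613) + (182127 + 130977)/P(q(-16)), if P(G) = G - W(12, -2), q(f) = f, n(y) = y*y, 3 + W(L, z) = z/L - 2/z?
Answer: -705967333631/31188827 ≈ -22635.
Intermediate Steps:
W(L, z) = -3 - 2/z + z/L (W(L, z) = -3 + (z/L - 2/z) = -3 + (-2/z + z/L) = -3 - 2/z + z/L)
n(y) = y²
P(G) = 13/6 + G (P(G) = G - (-3 - 2/(-2) - 2/12) = G - (-3 - 2*(-½) - 2*1/12) = G - (-3 + 1 - ⅙) = G - 1*(-13/6) = G + 13/6 = 13/6 + G)
-465925/n(613) + (182127 + 130977)/P(q(-16)) = -465925/(613²) + (182127 + 130977)/(13/6 - 16) = -465925/375769 + 313104/(-83/6) = -465925*1/375769 + 313104*(-6/83) = -465925/375769 - 1878624/83 = -705967333631/31188827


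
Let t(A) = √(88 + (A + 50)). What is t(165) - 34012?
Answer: -34012 + √303 ≈ -33995.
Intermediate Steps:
t(A) = √(138 + A) (t(A) = √(88 + (50 + A)) = √(138 + A))
t(165) - 34012 = √(138 + 165) - 34012 = √303 - 34012 = -34012 + √303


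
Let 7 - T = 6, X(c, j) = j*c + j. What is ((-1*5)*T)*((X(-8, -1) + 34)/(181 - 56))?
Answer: -41/25 ≈ -1.6400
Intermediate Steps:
X(c, j) = j + c*j (X(c, j) = c*j + j = j + c*j)
T = 1 (T = 7 - 1*6 = 7 - 6 = 1)
((-1*5)*T)*((X(-8, -1) + 34)/(181 - 56)) = (-1*5*1)*((-(1 - 8) + 34)/(181 - 56)) = (-5*1)*((-1*(-7) + 34)/125) = -5*(7 + 34)/125 = -205/125 = -5*41/125 = -41/25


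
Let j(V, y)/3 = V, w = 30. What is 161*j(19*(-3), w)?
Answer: -27531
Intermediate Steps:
j(V, y) = 3*V
161*j(19*(-3), w) = 161*(3*(19*(-3))) = 161*(3*(-57)) = 161*(-171) = -27531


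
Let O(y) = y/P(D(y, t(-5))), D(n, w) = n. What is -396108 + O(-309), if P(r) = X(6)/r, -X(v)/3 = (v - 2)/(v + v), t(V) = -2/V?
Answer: -491589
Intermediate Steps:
X(v) = -3*(-2 + v)/(2*v) (X(v) = -3*(v - 2)/(v + v) = -3*(-2 + v)/(2*v))
P(r) = -1/r (P(r) = (-3/2 + 3/6)/r = (-3/2 + 3*(⅙))/r = (-3/2 + ½)/r = -1/r)
O(y) = -y² (O(y) = y/((-1/y)) = y*(-y) = -y²)
-396108 + O(-309) = -396108 - 1*(-309)² = -396108 - 1*95481 = -396108 - 95481 = -491589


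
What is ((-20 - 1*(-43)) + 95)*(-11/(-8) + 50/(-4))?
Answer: -5251/4 ≈ -1312.8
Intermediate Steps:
((-20 - 1*(-43)) + 95)*(-11/(-8) + 50/(-4)) = ((-20 + 43) + 95)*(-11*(-1/8) + 50*(-1/4)) = (23 + 95)*(11/8 - 25/2) = 118*(-89/8) = -5251/4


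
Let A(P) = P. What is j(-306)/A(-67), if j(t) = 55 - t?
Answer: -361/67 ≈ -5.3881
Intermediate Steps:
j(-306)/A(-67) = (55 - 1*(-306))/(-67) = (55 + 306)*(-1/67) = 361*(-1/67) = -361/67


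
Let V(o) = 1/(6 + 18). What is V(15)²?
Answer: 1/576 ≈ 0.0017361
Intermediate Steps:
V(o) = 1/24
V(15)² = (1/24)² = 1/576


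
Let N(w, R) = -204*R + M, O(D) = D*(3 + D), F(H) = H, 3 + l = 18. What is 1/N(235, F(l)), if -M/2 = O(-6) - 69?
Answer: -1/2958 ≈ -0.00033807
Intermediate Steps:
l = 15 (l = -3 + 18 = 15)
M = 102 (M = -2*(-6*(3 - 6) - 69) = -2*(-6*(-3) - 69) = -2*(18 - 69) = -2*(-51) = 102)
N(w, R) = 102 - 204*R (N(w, R) = -204*R + 102 = 102 - 204*R)
1/N(235, F(l)) = 1/(102 - 204*15) = 1/(102 - 3060) = 1/(-2958) = -1/2958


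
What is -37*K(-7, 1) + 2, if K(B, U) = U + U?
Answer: -72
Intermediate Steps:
K(B, U) = 2*U
-37*K(-7, 1) + 2 = -74 + 2 = -72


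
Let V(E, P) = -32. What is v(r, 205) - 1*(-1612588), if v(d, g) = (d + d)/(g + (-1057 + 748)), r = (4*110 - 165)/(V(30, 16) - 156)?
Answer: 15764660563/9776 ≈ 1.6126e+6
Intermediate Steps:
r = -275/188 (r = (4*110 - 165)/(-32 - 156) = (440 - 165)/(-188) = 275*(-1/188) = -275/188 ≈ -1.4628)
v(d, g) = 2*d/(-309 + g) (v(d, g) = (2*d)/(g - 309) = (2*d)/(-309 + g) = 2*d/(-309 + g))
v(r, 205) - 1*(-1612588) = 2*(-275/188)/(-309 + 205) - 1*(-1612588) = 2*(-275/188)/(-104) + 1612588 = 2*(-275/188)*(-1/104) + 1612588 = 275/9776 + 1612588 = 15764660563/9776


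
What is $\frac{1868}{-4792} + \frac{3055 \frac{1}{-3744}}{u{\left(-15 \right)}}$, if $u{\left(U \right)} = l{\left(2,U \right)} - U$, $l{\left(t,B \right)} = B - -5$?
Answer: $- \frac{95401}{172512} \approx -0.55301$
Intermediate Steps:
$l{\left(t,B \right)} = 5 + B$ ($l{\left(t,B \right)} = B + 5 = 5 + B$)
$u{\left(U \right)} = 5$ ($u{\left(U \right)} = \left(5 + U\right) - U = 5$)
$\frac{1868}{-4792} + \frac{3055 \frac{1}{-3744}}{u{\left(-15 \right)}} = \frac{1868}{-4792} + \frac{3055 \frac{1}{-3744}}{5} = 1868 \left(- \frac{1}{4792}\right) + 3055 \left(- \frac{1}{3744}\right) \frac{1}{5} = - \frac{467}{1198} - \frac{47}{288} = - \frac{95401}{172512}$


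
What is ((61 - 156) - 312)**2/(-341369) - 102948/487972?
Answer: -28993832410/41644628417 ≈ -0.69622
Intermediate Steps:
((61 - 156) - 312)**2/(-341369) - 102948/487972 = (-95 - 312)**2*(-1/341369) - 102948*1/487972 = (-407)**2*(-1/341369) - 25737/121993 = 165649*(-1/341369) - 25737/121993 = -165649/341369 - 25737/121993 = -28993832410/41644628417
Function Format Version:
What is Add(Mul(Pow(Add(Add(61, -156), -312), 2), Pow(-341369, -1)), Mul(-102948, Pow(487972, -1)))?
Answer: Rational(-28993832410, 41644628417) ≈ -0.69622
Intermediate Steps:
Add(Mul(Pow(Add(Add(61, -156), -312), 2), Pow(-341369, -1)), Mul(-102948, Pow(487972, -1))) = Add(Mul(Pow(Add(-95, -312), 2), Rational(-1, 341369)), Mul(-102948, Rational(1, 487972))) = Add(Mul(Pow(-407, 2), Rational(-1, 341369)), Rational(-25737, 121993)) = Add(Mul(165649, Rational(-1, 341369)), Rational(-25737, 121993)) = Add(Rational(-165649, 341369), Rational(-25737, 121993)) = Rational(-28993832410, 41644628417)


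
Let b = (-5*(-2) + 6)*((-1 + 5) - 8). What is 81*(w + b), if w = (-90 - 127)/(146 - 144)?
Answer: -27945/2 ≈ -13973.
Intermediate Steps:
w = -217/2 ≈ -108.50
b = -64 (b = (10 + 6)*(4 - 8) = 16*(-4) = -64)
81*(w + b) = 81*(-217/2 - 64) = 81*(-345/2) = -27945/2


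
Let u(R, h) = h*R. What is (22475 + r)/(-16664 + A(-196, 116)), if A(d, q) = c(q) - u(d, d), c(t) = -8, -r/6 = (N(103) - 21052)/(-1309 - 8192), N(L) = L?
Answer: -71136427/174463696 ≈ -0.40774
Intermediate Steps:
r = -41898/3167 (r = -6*(103 - 21052)/(-1309 - 8192) = -(-125694)/(-9501) = -(-125694)*(-1)/9501 = -6*6983/3167 = -41898/3167 ≈ -13.230)
u(R, h) = R*h
A(d, q) = -8 - d² (A(d, q) = -8 - d*d = -8 - d²)
(22475 + r)/(-16664 + A(-196, 116)) = (22475 - 41898/3167)/(-16664 + (-8 - 1*(-196)²)) = 71136427/(3167*(-16664 + (-8 - 1*38416))) = 71136427/(3167*(-16664 + (-8 - 38416))) = 71136427/(3167*(-16664 - 38424)) = (71136427/3167)/(-55088) = (71136427/3167)*(-1/55088) = -71136427/174463696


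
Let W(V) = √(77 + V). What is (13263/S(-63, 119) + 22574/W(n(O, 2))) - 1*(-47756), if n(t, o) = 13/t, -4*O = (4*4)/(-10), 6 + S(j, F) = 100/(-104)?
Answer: 8298998/181 + 22574*√438/219 ≈ 48008.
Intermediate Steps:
S(j, F) = -181/26 (S(j, F) = -6 + 100/(-104) = -6 + 100*(-1/104) = -6 - 25/26 = -181/26)
O = ⅖ (O = -4*4/(4*(-10)) = -4*(-1)/10 = -¼*(-8/5) = ⅖ ≈ 0.40000)
(13263/S(-63, 119) + 22574/W(n(O, 2))) - 1*(-47756) = (13263/(-181/26) + 22574/(√(77 + 13/(⅖)))) - 1*(-47756) = (13263*(-26/181) + 22574/(√(77 + 13*(5/2)))) + 47756 = (-344838/181 + 22574/(√(77 + 65/2))) + 47756 = (-344838/181 + 22574/(√(219/2))) + 47756 = (-344838/181 + 22574/((√438/2))) + 47756 = (-344838/181 + 22574*(√438/219)) + 47756 = (-344838/181 + 22574*√438/219) + 47756 = 8298998/181 + 22574*√438/219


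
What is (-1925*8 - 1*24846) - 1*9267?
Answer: -49513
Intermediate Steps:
(-1925*8 - 1*24846) - 1*9267 = (-15400 - 24846) - 9267 = -40246 - 9267 = -49513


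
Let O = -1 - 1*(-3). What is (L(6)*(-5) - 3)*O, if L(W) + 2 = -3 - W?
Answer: 104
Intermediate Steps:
L(W) = -5 - W (L(W) = -2 + (-3 - W) = -5 - W)
O = 2 (O = -1 + 3 = 2)
(L(6)*(-5) - 3)*O = ((-5 - 1*6)*(-5) - 3)*2 = ((-5 - 6)*(-5) - 3)*2 = (-11*(-5) - 3)*2 = (55 - 3)*2 = 52*2 = 104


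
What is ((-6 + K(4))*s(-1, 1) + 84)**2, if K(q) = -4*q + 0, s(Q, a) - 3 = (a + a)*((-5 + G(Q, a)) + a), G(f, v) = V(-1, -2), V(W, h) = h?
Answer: 79524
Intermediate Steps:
G(f, v) = -2
s(Q, a) = 3 + 2*a*(-7 + a) (s(Q, a) = 3 + (a + a)*((-5 - 2) + a) = 3 + (2*a)*(-7 + a) = 3 + 2*a*(-7 + a))
K(q) = -4*q
((-6 + K(4))*s(-1, 1) + 84)**2 = ((-6 - 4*4)*(3 - 14*1 + 2*1**2) + 84)**2 = ((-6 - 16)*(3 - 14 + 2*1) + 84)**2 = (-22*(3 - 14 + 2) + 84)**2 = (-22*(-9) + 84)**2 = (198 + 84)**2 = 282**2 = 79524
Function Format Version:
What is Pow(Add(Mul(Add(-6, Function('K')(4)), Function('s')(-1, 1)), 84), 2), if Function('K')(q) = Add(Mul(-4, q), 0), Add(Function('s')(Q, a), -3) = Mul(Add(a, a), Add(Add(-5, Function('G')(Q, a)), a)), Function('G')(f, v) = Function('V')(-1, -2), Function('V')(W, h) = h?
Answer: 79524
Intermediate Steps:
Function('G')(f, v) = -2
Function('s')(Q, a) = Add(3, Mul(2, a, Add(-7, a))) (Function('s')(Q, a) = Add(3, Mul(Add(a, a), Add(Add(-5, -2), a))) = Add(3, Mul(Mul(2, a), Add(-7, a))) = Add(3, Mul(2, a, Add(-7, a))))
Function('K')(q) = Mul(-4, q)
Pow(Add(Mul(Add(-6, Function('K')(4)), Function('s')(-1, 1)), 84), 2) = Pow(Add(Mul(Add(-6, Mul(-4, 4)), Add(3, Mul(-14, 1), Mul(2, Pow(1, 2)))), 84), 2) = Pow(Add(Mul(Add(-6, -16), Add(3, -14, Mul(2, 1))), 84), 2) = Pow(Add(Mul(-22, Add(3, -14, 2)), 84), 2) = Pow(Add(Mul(-22, -9), 84), 2) = Pow(Add(198, 84), 2) = Pow(282, 2) = 79524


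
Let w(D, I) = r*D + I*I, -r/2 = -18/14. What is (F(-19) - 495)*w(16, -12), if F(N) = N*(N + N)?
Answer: 294192/7 ≈ 42027.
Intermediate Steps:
r = 18/7 (r = -(-2)*18/14 = -(-2)*18*(1/14) = -(-2)*9/7 = -2*(-9/7) = 18/7 ≈ 2.5714)
w(D, I) = I² + 18*D/7 (w(D, I) = 18*D/7 + I*I = 18*D/7 + I² = I² + 18*D/7)
F(N) = 2*N² (F(N) = N*(2*N) = 2*N²)
(F(-19) - 495)*w(16, -12) = (2*(-19)² - 495)*((-12)² + (18/7)*16) = (2*361 - 495)*(144 + 288/7) = (722 - 495)*(1296/7) = 227*(1296/7) = 294192/7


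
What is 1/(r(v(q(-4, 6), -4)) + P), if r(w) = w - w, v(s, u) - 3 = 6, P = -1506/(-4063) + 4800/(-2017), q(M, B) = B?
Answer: -8195071/16464798 ≈ -0.49773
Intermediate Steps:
P = -16464798/8195071 (P = -1506*(-1/4063) + 4800*(-1/2017) = 1506/4063 - 4800/2017 = -16464798/8195071 ≈ -2.0091)
v(s, u) = 9 (v(s, u) = 3 + 6 = 9)
r(w) = 0
1/(r(v(q(-4, 6), -4)) + P) = 1/(0 - 16464798/8195071) = 1/(-16464798/8195071) = -8195071/16464798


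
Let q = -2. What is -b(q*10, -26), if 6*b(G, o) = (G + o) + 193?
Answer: -49/2 ≈ -24.500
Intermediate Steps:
b(G, o) = 193/6 + G/6 + o/6 (b(G, o) = ((G + o) + 193)/6 = (193 + G + o)/6 = 193/6 + G/6 + o/6)
-b(q*10, -26) = -(193/6 + (-2*10)/6 + (⅙)*(-26)) = -(193/6 + (⅙)*(-20) - 13/3) = -(193/6 - 10/3 - 13/3) = -1*49/2 = -49/2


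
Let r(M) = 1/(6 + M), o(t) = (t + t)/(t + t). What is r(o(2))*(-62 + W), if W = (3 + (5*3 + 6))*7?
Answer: 106/7 ≈ 15.143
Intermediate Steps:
o(t) = 1 (o(t) = (2*t)/((2*t)) = (2*t)*(1/(2*t)) = 1)
W = 168 (W = (3 + (15 + 6))*7 = (3 + 21)*7 = 24*7 = 168)
r(o(2))*(-62 + W) = (-62 + 168)/(6 + 1) = 106/7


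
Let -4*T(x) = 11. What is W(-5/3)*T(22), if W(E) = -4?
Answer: 11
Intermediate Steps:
T(x) = -11/4 (T(x) = -¼*11 = -11/4)
W(-5/3)*T(22) = -4*(-11/4) = 11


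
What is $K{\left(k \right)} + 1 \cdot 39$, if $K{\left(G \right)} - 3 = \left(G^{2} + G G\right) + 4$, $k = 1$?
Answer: $48$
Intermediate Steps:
$K{\left(G \right)} = 7 + 2 G^{2}$ ($K{\left(G \right)} = 3 + \left(\left(G^{2} + G G\right) + 4\right) = 3 + \left(\left(G^{2} + G^{2}\right) + 4\right) = 3 + \left(2 G^{2} + 4\right) = 3 + \left(4 + 2 G^{2}\right) = 7 + 2 G^{2}$)
$K{\left(k \right)} + 1 \cdot 39 = \left(7 + 2 \cdot 1^{2}\right) + 1 \cdot 39 = \left(7 + 2 \cdot 1\right) + 39 = \left(7 + 2\right) + 39 = 9 + 39 = 48$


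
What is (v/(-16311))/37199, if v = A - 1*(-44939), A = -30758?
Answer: -4727/202250963 ≈ -2.3372e-5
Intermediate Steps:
v = 14181 (v = -30758 - 1*(-44939) = -30758 + 44939 = 14181)
(v/(-16311))/37199 = (14181/(-16311))/37199 = (14181*(-1/16311))*(1/37199) = -4727/5437*1/37199 = -4727/202250963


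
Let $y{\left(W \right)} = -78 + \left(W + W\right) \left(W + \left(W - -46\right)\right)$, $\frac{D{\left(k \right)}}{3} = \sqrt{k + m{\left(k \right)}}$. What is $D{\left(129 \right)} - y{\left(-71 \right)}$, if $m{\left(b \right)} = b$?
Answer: $-13554 + 3 \sqrt{258} \approx -13506.0$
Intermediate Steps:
$D{\left(k \right)} = 3 \sqrt{2} \sqrt{k}$ ($D{\left(k \right)} = 3 \sqrt{k + k} = 3 \sqrt{2 k} = 3 \sqrt{2} \sqrt{k}$)
$y{\left(W \right)} = -78 + 2 W \left(46 + 2 W\right)$ ($y{\left(W \right)} = -78 + 2 W \left(W + \left(W + 46\right)\right) = -78 + 2 W \left(W + \left(46 + W\right)\right) = -78 + 2 W \left(46 + 2 W\right)$)
$D{\left(129 \right)} - y{\left(-71 \right)} = 3 \sqrt{2} \sqrt{129} - \left(-78 + 4 \left(-71\right)^{2} + 92 \left(-71\right)\right) = 3 \sqrt{258} - \left(-78 + 4 \cdot 5041 - 6532\right) = 3 \sqrt{258} - \left(-78 + 20164 - 6532\right) = 3 \sqrt{258} - 13554 = -13554 + 3 \sqrt{258}$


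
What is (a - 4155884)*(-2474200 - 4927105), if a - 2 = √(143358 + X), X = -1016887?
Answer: 30758950226010 - 7401305*I*√873529 ≈ 3.0759e+13 - 6.9175e+9*I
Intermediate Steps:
a = 2 + I*√873529 (a = 2 + √(143358 - 1016887) = 2 + √(-873529) = 2 + I*√873529 ≈ 2.0 + 934.63*I)
(a - 4155884)*(-2474200 - 4927105) = ((2 + I*√873529) - 4155884)*(-2474200 - 4927105) = (-4155882 + I*√873529)*(-7401305) = 30758950226010 - 7401305*I*√873529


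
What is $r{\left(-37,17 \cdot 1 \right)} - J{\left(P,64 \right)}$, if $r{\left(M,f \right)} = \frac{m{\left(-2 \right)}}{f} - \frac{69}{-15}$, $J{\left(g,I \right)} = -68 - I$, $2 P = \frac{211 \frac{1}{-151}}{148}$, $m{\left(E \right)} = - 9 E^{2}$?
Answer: $\frac{11431}{85} \approx 134.48$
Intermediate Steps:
$P = - \frac{211}{44696}$ ($P = \frac{\frac{211}{-151} \cdot \frac{1}{148}}{2} = \frac{211 \left(- \frac{1}{151}\right) \frac{1}{148}}{2} = \frac{\left(- \frac{211}{151}\right) \frac{1}{148}}{2} = \frac{1}{2} \left(- \frac{211}{22348}\right) = - \frac{211}{44696} \approx -0.0047208$)
$r{\left(M,f \right)} = \frac{23}{5} - \frac{36}{f}$ ($r{\left(M,f \right)} = \frac{\left(-9\right) \left(-2\right)^{2}}{f} - \frac{69}{-15} = \frac{\left(-9\right) 4}{f} - - \frac{23}{5} = - \frac{36}{f} + \frac{23}{5} = \frac{23}{5} - \frac{36}{f}$)
$r{\left(-37,17 \cdot 1 \right)} - J{\left(P,64 \right)} = \left(\frac{23}{5} - \frac{36}{17 \cdot 1}\right) - \left(-68 - 64\right) = \left(\frac{23}{5} - \frac{36}{17}\right) - \left(-68 - 64\right) = \left(\frac{23}{5} - \frac{36}{17}\right) - -132 = \left(\frac{23}{5} - \frac{36}{17}\right) + 132 = \frac{211}{85} + 132 = \frac{11431}{85}$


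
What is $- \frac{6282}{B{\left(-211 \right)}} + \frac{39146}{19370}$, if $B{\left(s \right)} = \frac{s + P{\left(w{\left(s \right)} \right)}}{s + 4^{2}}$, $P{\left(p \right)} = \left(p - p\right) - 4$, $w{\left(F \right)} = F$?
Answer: $- \frac{2371963991}{416455} \approx -5695.6$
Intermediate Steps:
$P{\left(p \right)} = -4$ ($P{\left(p \right)} = 0 - 4 = -4$)
$B{\left(s \right)} = \frac{-4 + s}{16 + s}$ ($B{\left(s \right)} = \frac{s - 4}{s + 4^{2}} = \frac{-4 + s}{s + 16} = \frac{-4 + s}{16 + s}$)
$- \frac{6282}{B{\left(-211 \right)}} + \frac{39146}{19370} = - \frac{6282}{\frac{1}{16 - 211} \left(-4 - 211\right)} + \frac{39146}{19370} = - \frac{6282}{\frac{1}{-195} \left(-215\right)} + 39146 \cdot \frac{1}{19370} = - \frac{6282}{\left(- \frac{1}{195}\right) \left(-215\right)} + \frac{19573}{9685} = - \frac{6282}{\frac{43}{39}} + \frac{19573}{9685} = \left(-6282\right) \frac{39}{43} + \frac{19573}{9685} = - \frac{244998}{43} + \frac{19573}{9685} = - \frac{2371963991}{416455}$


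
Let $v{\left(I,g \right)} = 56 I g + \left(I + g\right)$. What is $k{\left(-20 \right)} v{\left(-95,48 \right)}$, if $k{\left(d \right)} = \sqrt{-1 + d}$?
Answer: $- 255407 i \sqrt{21} \approx - 1.1704 \cdot 10^{6} i$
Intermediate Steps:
$v{\left(I,g \right)} = I + g + 56 I g$ ($v{\left(I,g \right)} = 56 I g + \left(I + g\right) = I + g + 56 I g$)
$k{\left(-20 \right)} v{\left(-95,48 \right)} = \sqrt{-1 - 20} \left(-95 + 48 + 56 \left(-95\right) 48\right) = \sqrt{-21} \left(-95 + 48 - 255360\right) = i \sqrt{21} \left(-255407\right) = - 255407 i \sqrt{21}$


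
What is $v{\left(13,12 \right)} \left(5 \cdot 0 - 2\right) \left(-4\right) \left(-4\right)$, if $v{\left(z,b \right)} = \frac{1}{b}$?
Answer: $- \frac{8}{3} \approx -2.6667$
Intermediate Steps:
$v{\left(13,12 \right)} \left(5 \cdot 0 - 2\right) \left(-4\right) \left(-4\right) = \frac{\left(5 \cdot 0 - 2\right) \left(-4\right) \left(-4\right)}{12} = \frac{\left(0 - 2\right) \left(-4\right) \left(-4\right)}{12} = \frac{\left(-2\right) \left(-4\right) \left(-4\right)}{12} = \frac{8 \left(-4\right)}{12} = \frac{1}{12} \left(-32\right) = - \frac{8}{3}$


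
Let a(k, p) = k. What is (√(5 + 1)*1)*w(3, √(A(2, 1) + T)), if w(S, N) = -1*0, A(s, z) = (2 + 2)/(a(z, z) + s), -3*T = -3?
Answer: 0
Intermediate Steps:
T = 1 (T = -⅓*(-3) = 1)
A(s, z) = 4/(s + z) (A(s, z) = (2 + 2)/(z + s) = 4/(s + z))
w(S, N) = 0
(√(5 + 1)*1)*w(3, √(A(2, 1) + T)) = (√(5 + 1)*1)*0 = (√6*1)*0 = √6*0 = 0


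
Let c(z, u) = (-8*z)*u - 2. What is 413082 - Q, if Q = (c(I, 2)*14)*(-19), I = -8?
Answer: 446598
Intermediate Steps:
c(z, u) = -2 - 8*u*z (c(z, u) = -8*u*z - 2 = -2 - 8*u*z)
Q = -33516 (Q = ((-2 - 8*2*(-8))*14)*(-19) = ((-2 + 128)*14)*(-19) = (126*14)*(-19) = 1764*(-19) = -33516)
413082 - Q = 413082 - 1*(-33516) = 413082 + 33516 = 446598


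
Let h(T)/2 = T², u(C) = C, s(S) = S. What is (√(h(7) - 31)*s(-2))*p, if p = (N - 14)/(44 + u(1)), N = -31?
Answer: 2*√67 ≈ 16.371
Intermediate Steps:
h(T) = 2*T²
p = -1 (p = (-31 - 14)/(44 + 1) = -45/45 = -45*1/45 = -1)
(√(h(7) - 31)*s(-2))*p = (√(2*7² - 31)*(-2))*(-1) = (√(2*49 - 31)*(-2))*(-1) = (√(98 - 31)*(-2))*(-1) = (√67*(-2))*(-1) = -2*√67*(-1) = 2*√67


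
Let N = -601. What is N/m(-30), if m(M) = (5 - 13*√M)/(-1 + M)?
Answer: 18631/1019 + 242203*I*√30/5095 ≈ 18.284 + 260.37*I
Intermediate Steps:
m(M) = (5 - 13*√M)/(-1 + M)
N/m(-30) = -601*(-1 - 30)/(5 - 13*I*√30) = -601*(-31/(5 - 13*I*√30)) = -601/(-5/31 + 13*I*√30/31)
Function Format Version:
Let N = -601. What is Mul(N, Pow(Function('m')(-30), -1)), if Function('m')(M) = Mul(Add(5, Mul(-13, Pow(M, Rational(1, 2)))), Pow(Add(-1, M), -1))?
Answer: Add(Rational(18631, 1019), Mul(Rational(242203, 5095), I, Pow(30, Rational(1, 2)))) ≈ Add(18.284, Mul(260.37, I))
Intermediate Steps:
Function('m')(M) = Mul(Pow(Add(-1, M), -1), Add(5, Mul(-13, Pow(M, Rational(1, 2)))))
Mul(N, Pow(Function('m')(-30), -1)) = Mul(-601, Pow(Mul(Pow(Add(-1, -30), -1), Add(5, Mul(-13, Pow(-30, Rational(1, 2))))), -1)) = Mul(-601, Pow(Mul(Pow(-31, -1), Add(5, Mul(-13, Mul(I, Pow(30, Rational(1, 2)))))), -1)) = Mul(-601, Pow(Mul(Rational(-1, 31), Add(5, Mul(-13, I, Pow(30, Rational(1, 2))))), -1)) = Mul(-601, Pow(Add(Rational(-5, 31), Mul(Rational(13, 31), I, Pow(30, Rational(1, 2)))), -1))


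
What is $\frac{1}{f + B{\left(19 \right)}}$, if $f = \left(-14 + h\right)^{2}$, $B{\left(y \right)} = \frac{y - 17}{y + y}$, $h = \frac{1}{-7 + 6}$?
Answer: $\frac{19}{4276} \approx 0.0044434$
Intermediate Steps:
$h = -1$ ($h = \frac{1}{-1} = -1$)
$B{\left(y \right)} = \frac{-17 + y}{2 y}$
$f = 225$ ($f = \left(-14 - 1\right)^{2} = \left(-15\right)^{2} = 225$)
$\frac{1}{f + B{\left(19 \right)}} = \frac{1}{225 + \frac{-17 + 19}{2 \cdot 19}} = \frac{1}{225 + \frac{1}{2} \cdot \frac{1}{19} \cdot 2} = \frac{1}{225 + \frac{1}{19}} = \frac{1}{\frac{4276}{19}} = \frac{19}{4276}$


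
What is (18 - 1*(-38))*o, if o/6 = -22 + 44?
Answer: 7392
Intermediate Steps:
o = 132 (o = 6*(-22 + 44) = 6*22 = 132)
(18 - 1*(-38))*o = (18 - 1*(-38))*132 = (18 + 38)*132 = 56*132 = 7392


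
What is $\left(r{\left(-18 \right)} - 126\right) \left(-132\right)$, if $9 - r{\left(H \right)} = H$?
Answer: $13068$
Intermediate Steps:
$r{\left(H \right)} = 9 - H$
$\left(r{\left(-18 \right)} - 126\right) \left(-132\right) = \left(\left(9 - -18\right) - 126\right) \left(-132\right) = \left(\left(9 + 18\right) - 126\right) \left(-132\right) = \left(27 - 126\right) \left(-132\right) = \left(-99\right) \left(-132\right) = 13068$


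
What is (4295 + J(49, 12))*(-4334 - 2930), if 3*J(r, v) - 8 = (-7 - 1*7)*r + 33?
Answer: -29637120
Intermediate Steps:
J(r, v) = 41/3 - 14*r/3 (J(r, v) = 8/3 + ((-7 - 1*7)*r + 33)/3 = 8/3 + ((-7 - 7)*r + 33)/3 = 8/3 + (-14*r + 33)/3 = 8/3 + (33 - 14*r)/3 = 8/3 + (11 - 14*r/3) = 41/3 - 14*r/3)
(4295 + J(49, 12))*(-4334 - 2930) = (4295 + (41/3 - 14/3*49))*(-4334 - 2930) = (4295 + (41/3 - 686/3))*(-7264) = (4295 - 215)*(-7264) = 4080*(-7264) = -29637120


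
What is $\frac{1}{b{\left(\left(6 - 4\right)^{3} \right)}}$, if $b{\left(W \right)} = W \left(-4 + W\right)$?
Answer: $\frac{1}{32} \approx 0.03125$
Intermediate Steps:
$\frac{1}{b{\left(\left(6 - 4\right)^{3} \right)}} = \frac{1}{\left(6 - 4\right)^{3} \left(-4 + \left(6 - 4\right)^{3}\right)} = \frac{1}{2^{3} \left(-4 + 2^{3}\right)} = \frac{1}{8 \left(-4 + 8\right)} = \frac{1}{8 \cdot 4} = \frac{1}{32}$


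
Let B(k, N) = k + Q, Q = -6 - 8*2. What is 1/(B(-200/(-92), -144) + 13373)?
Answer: 23/307123 ≈ 7.4889e-5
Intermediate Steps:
Q = -22 (Q = -6 - 16 = -22)
B(k, N) = -22 + k (B(k, N) = k - 22 = -22 + k)
1/(B(-200/(-92), -144) + 13373) = 1/((-22 - 200/(-92)) + 13373) = 1/((-22 - 200*(-1/92)) + 13373) = 1/((-22 + 50/23) + 13373) = 1/(-456/23 + 13373) = 1/(307123/23) = 23/307123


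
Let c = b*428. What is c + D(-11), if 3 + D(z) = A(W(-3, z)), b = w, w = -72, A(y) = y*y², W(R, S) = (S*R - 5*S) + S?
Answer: 425714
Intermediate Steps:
W(R, S) = -4*S + R*S (W(R, S) = (R*S - 5*S) + S = (-5*S + R*S) + S = -4*S + R*S)
A(y) = y³
b = -72
D(z) = -3 - 343*z³ (D(z) = -3 + (z*(-4 - 3))³ = -3 + (z*(-7))³ = -3 + (-7*z)³ = -3 - 343*z³)
c = -30816 (c = -72*428 = -30816)
c + D(-11) = -30816 + (-3 - 343*(-11)³) = -30816 + (-3 - 343*(-1331)) = -30816 + (-3 + 456533) = -30816 + 456530 = 425714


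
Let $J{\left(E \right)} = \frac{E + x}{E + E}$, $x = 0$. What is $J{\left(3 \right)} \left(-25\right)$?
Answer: $- \frac{25}{2} \approx -12.5$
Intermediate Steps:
$J{\left(E \right)} = \frac{1}{2}$ ($J{\left(E \right)} = \frac{E + 0}{E + E} = \frac{E}{2 E} = E \frac{1}{2 E} = \frac{1}{2}$)
$J{\left(3 \right)} \left(-25\right) = \frac{1}{2} \left(-25\right) = - \frac{25}{2}$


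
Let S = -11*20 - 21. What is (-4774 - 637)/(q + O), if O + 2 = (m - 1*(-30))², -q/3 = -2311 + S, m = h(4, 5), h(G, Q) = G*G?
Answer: -5411/9770 ≈ -0.55384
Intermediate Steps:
h(G, Q) = G²
m = 16 (m = 4² = 16)
S = -241 (S = -220 - 21 = -241)
q = 7656 (q = -3*(-2311 - 241) = -3*(-2552) = 7656)
O = 2114 (O = -2 + (16 - 1*(-30))² = -2 + (16 + 30)² = -2 + 46² = -2 + 2116 = 2114)
(-4774 - 637)/(q + O) = (-4774 - 637)/(7656 + 2114) = -5411/9770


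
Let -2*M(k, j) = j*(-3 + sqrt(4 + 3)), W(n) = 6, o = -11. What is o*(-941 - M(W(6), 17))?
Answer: 21263/2 - 187*sqrt(7)/2 ≈ 10384.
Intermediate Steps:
M(k, j) = -j*(-3 + sqrt(7))/2 (M(k, j) = -j*(-3 + sqrt(4 + 3))/2 = -j*(-3 + sqrt(7))/2)
o*(-941 - M(W(6), 17)) = -11*(-941 - 17*(3 - sqrt(7))/2) = -11*(-941 - (51/2 - 17*sqrt(7)/2)) = -11*(-941 + (-51/2 + 17*sqrt(7)/2)) = -11*(-1933/2 + 17*sqrt(7)/2) = 21263/2 - 187*sqrt(7)/2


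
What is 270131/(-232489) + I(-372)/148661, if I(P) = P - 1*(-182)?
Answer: -40202117501/34562047229 ≈ -1.1632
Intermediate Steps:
I(P) = 182 + P (I(P) = P + 182 = 182 + P)
270131/(-232489) + I(-372)/148661 = 270131/(-232489) + (182 - 372)/148661 = 270131*(-1/232489) - 190*1/148661 = -270131/232489 - 190/148661 = -40202117501/34562047229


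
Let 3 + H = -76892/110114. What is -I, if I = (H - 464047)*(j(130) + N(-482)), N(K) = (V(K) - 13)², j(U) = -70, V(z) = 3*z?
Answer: 54384391807097856/55057 ≈ 9.8778e+11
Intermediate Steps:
H = -203617/55057 (H = -3 - 76892/110114 = -3 - 76892*1/110114 = -3 - 38446/55057 = -203617/55057 ≈ -3.6983)
N(K) = (-13 + 3*K)² (N(K) = (3*K - 13)² = (-13 + 3*K)²)
I = -54384391807097856/55057 (I = (-203617/55057 - 464047)*(-70 + (-13 + 3*(-482))²) = -25549239296*(-70 + (-13 - 1446)²)/55057 = -25549239296*(-70 + (-1459)²)/55057 = -25549239296*(-70 + 2128681)/55057 = -25549239296/55057*2128611 = -54384391807097856/55057 ≈ -9.8778e+11)
-I = -1*(-54384391807097856/55057) = 54384391807097856/55057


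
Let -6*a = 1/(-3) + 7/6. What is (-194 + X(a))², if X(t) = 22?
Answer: 29584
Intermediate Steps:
a = -5/36 (a = -(1/(-3) + 7/6)/6 = -(1*(-⅓) + 7*(⅙))/6 = -(-⅓ + 7/6)/6 = -⅙*⅚ = -5/36 ≈ -0.13889)
(-194 + X(a))² = (-194 + 22)² = (-172)² = 29584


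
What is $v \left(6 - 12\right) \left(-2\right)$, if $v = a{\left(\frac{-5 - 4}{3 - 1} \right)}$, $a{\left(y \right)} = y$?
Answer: $-54$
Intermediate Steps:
$v = - \frac{9}{2}$ ($v = \frac{-5 - 4}{3 - 1} = - \frac{9}{2} \approx -4.5$)
$v \left(6 - 12\right) \left(-2\right) = - \frac{9 \left(6 - 12\right)}{2} \left(-2\right) = \left(- \frac{9}{2}\right) \left(-6\right) \left(-2\right) = 27 \left(-2\right) = -54$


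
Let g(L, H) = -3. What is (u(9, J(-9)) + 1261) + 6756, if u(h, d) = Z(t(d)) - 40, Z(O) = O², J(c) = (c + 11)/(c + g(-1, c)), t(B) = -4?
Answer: 7993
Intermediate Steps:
J(c) = (11 + c)/(-3 + c) (J(c) = (c + 11)/(c - 3) = (11 + c)/(-3 + c))
u(h, d) = -24 (u(h, d) = (-4)² - 40 = 16 - 40 = -24)
(u(9, J(-9)) + 1261) + 6756 = (-24 + 1261) + 6756 = 1237 + 6756 = 7993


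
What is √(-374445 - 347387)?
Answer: 2*I*√180458 ≈ 849.61*I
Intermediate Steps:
√(-374445 - 347387) = √(-721832) = 2*I*√180458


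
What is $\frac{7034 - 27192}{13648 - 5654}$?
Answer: $- \frac{10079}{3997} \approx -2.5216$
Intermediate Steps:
$\frac{7034 - 27192}{13648 - 5654} = \frac{7034 - 27192}{7994} = \left(-20158\right) \frac{1}{7994} = - \frac{10079}{3997}$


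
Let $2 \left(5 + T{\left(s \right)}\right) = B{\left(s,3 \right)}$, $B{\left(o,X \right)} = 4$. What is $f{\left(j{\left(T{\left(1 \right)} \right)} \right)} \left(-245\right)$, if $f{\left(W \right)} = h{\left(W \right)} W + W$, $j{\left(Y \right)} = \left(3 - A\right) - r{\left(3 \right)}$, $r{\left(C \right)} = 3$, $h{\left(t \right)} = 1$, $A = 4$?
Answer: $1960$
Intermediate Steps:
$T{\left(s \right)} = -3$ ($T{\left(s \right)} = -5 + \frac{1}{2} \cdot 4 = -5 + 2 = -3$)
$j{\left(Y \right)} = -4$ ($j{\left(Y \right)} = \left(3 - 4\right) - 3 = -1 - 3 = -4$)
$f{\left(W \right)} = 2 W$ ($f{\left(W \right)} = 1 W + W = W + W = 2 W$)
$f{\left(j{\left(T{\left(1 \right)} \right)} \right)} \left(-245\right) = 2 \left(-4\right) \left(-245\right) = \left(-8\right) \left(-245\right) = 1960$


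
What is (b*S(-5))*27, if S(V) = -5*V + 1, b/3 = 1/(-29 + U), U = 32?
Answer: 702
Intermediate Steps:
b = 1 (b = 3/(-29 + 32) = 3/3 = 3*(1/3) = 1)
S(V) = 1 - 5*V
(b*S(-5))*27 = (1*(1 - 5*(-5)))*27 = (1*(1 + 25))*27 = (1*26)*27 = 26*27 = 702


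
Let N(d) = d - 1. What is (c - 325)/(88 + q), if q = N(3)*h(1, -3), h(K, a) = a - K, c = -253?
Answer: -289/40 ≈ -7.2250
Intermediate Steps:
N(d) = -1 + d
q = -8 (q = (-1 + 3)*(-3 - 1*1) = 2*(-3 - 1) = 2*(-4) = -8)
(c - 325)/(88 + q) = (-253 - 325)/(88 - 8) = -578/80 = -578*1/80 = -289/40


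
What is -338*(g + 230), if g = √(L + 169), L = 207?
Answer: -77740 - 676*√94 ≈ -84294.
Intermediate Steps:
g = 2*√94 (g = √(207 + 169) = √376 = 2*√94 ≈ 19.391)
-338*(g + 230) = -338*(2*√94 + 230) = -338*(230 + 2*√94) = -77740 - 676*√94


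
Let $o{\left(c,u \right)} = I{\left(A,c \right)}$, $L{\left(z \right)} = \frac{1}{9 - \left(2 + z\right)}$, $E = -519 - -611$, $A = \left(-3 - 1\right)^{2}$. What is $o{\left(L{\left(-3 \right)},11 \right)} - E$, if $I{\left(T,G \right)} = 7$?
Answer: $-85$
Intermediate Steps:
$A = 16$ ($A = \left(-4\right)^{2} = 16$)
$E = 92$ ($E = -519 + 611 = 92$)
$L{\left(z \right)} = \frac{1}{7 - z}$
$o{\left(c,u \right)} = 7$
$o{\left(L{\left(-3 \right)},11 \right)} - E = 7 - 92 = -85$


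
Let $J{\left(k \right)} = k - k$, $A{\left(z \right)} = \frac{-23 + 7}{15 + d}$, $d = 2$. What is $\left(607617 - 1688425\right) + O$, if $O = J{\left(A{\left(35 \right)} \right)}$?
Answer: $-1080808$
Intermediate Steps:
$A{\left(z \right)} = - \frac{16}{17}$ ($A{\left(z \right)} = \frac{-23 + 7}{15 + 2} = - \frac{16}{17}$)
$J{\left(k \right)} = 0$
$O = 0$
$\left(607617 - 1688425\right) + O = \left(607617 - 1688425\right) + 0 = -1080808 + 0 = -1080808$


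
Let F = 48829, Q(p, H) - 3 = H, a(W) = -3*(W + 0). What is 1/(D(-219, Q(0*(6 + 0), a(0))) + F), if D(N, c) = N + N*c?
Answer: 1/47953 ≈ 2.0854e-5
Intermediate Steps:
a(W) = -3*W
Q(p, H) = 3 + H
1/(D(-219, Q(0*(6 + 0), a(0))) + F) = 1/(-219*(1 + (3 - 3*0)) + 48829) = 1/(-219*(1 + (3 + 0)) + 48829) = 1/(-219*(1 + 3) + 48829) = 1/(-219*4 + 48829) = 1/(-876 + 48829) = 1/47953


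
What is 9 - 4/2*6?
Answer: -3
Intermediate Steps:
9 - 4/2*6 = 9 - 4*½*6 = 9 - 2*6 = 9 - 12 = -3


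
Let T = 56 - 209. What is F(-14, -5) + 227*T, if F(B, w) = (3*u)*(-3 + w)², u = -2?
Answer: -35115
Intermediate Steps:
T = -153
F(B, w) = -6*(-3 + w)² (F(B, w) = (3*(-2))*(-3 + w)² = -6*(-3 + w)²)
F(-14, -5) + 227*T = -6*(-3 - 5)² + 227*(-153) = -6*(-8)² - 34731 = -6*64 - 34731 = -384 - 34731 = -35115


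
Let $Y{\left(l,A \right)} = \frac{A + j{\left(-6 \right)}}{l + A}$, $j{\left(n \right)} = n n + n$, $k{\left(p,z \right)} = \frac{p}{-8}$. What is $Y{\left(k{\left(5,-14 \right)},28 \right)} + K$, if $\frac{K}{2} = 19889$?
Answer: $\frac{8711846}{219} \approx 39780.0$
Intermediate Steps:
$K = 39778$ ($K = 2 \cdot 19889 = 39778$)
$k{\left(p,z \right)} = - \frac{p}{8}$ ($k{\left(p,z \right)} = p \left(- \frac{1}{8}\right) = - \frac{p}{8}$)
$j{\left(n \right)} = n + n^{2}$ ($j{\left(n \right)} = n^{2} + n = n + n^{2}$)
$Y{\left(l,A \right)} = \frac{30 + A}{A + l}$ ($Y{\left(l,A \right)} = \frac{A - 6 \left(1 - 6\right)}{l + A} = \frac{A - -30}{A + l} = \frac{A + 30}{A + l} = \frac{30 + A}{A + l}$)
$Y{\left(k{\left(5,-14 \right)},28 \right)} + K = \frac{30 + 28}{28 - \frac{5}{8}} + 39778 = \frac{1}{28 - \frac{5}{8}} \cdot 58 + 39778 = \frac{1}{\frac{219}{8}} \cdot 58 + 39778 = \frac{8}{219} \cdot 58 + 39778 = \frac{464}{219} + 39778 = \frac{8711846}{219}$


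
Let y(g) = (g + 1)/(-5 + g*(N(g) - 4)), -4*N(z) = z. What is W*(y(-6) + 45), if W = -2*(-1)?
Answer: 89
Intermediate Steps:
W = 2
N(z) = -z/4
y(g) = (1 + g)/(-5 + g*(-4 - g/4)) (y(g) = (g + 1)/(-5 + g*(-g/4 - 4)) = (1 + g)/(-5 + g*(-4 - g/4)))
W*(y(-6) + 45) = 2*(4*(-1 - 1*(-6))/(20 + (-6)² + 16*(-6)) + 45) = 2*(4*(-1 + 6)/(20 + 36 - 96) + 45) = 2*(4*5/(-40) + 45) = 2*(4*(-1/40)*5 + 45) = 2*(-½ + 45) = 2*(89/2) = 89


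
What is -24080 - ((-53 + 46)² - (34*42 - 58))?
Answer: -22759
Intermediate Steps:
-24080 - ((-53 + 46)² - (34*42 - 58)) = -24080 - ((-7)² - (1428 - 58)) = -24080 - (49 - 1*1370) = -24080 - (49 - 1370) = -24080 - 1*(-1321) = -24080 + 1321 = -22759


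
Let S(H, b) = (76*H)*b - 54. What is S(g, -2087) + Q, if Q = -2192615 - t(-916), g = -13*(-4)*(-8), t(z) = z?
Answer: 63790839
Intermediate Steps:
g = -416 (g = 52*(-8) = -416)
S(H, b) = -54 + 76*H*b (S(H, b) = 76*H*b - 54 = -54 + 76*H*b)
Q = -2191699 (Q = -2192615 - 1*(-916) = -2192615 + 916 = -2191699)
S(g, -2087) + Q = (-54 + 76*(-416)*(-2087)) - 2191699 = (-54 + 65982592) - 2191699 = 65982538 - 2191699 = 63790839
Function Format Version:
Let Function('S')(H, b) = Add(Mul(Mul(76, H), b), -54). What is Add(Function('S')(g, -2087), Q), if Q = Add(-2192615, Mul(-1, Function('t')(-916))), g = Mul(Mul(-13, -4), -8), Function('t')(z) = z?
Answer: 63790839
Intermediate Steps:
g = -416 (g = Mul(52, -8) = -416)
Function('S')(H, b) = Add(-54, Mul(76, H, b)) (Function('S')(H, b) = Add(Mul(76, H, b), -54) = Add(-54, Mul(76, H, b)))
Q = -2191699 (Q = Add(-2192615, Mul(-1, -916)) = Add(-2192615, 916) = -2191699)
Add(Function('S')(g, -2087), Q) = Add(Add(-54, Mul(76, -416, -2087)), -2191699) = Add(Add(-54, 65982592), -2191699) = Add(65982538, -2191699) = 63790839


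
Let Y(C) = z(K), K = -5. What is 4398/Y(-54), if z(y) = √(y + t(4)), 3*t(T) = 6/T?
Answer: -1466*I*√2 ≈ -2073.2*I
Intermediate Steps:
t(T) = 2/T (t(T) = (6/T)/3 = 2/T)
z(y) = √(½ + y) (z(y) = √(y + 2/4) = √(y + 2*(¼)) = √(y + ½) = √(½ + y))
Y(C) = 3*I*√2/2 (Y(C) = √(2 + 4*(-5))/2 = √(2 - 20)/2 = √(-18)/2 = (3*I*√2)/2 = 3*I*√2/2)
4398/Y(-54) = 4398/((3*I*√2/2)) = 4398*(-I*√2/3) = -1466*I*√2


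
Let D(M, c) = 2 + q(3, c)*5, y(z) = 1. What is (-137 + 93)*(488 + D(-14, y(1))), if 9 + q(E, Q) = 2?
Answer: -20020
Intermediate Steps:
q(E, Q) = -7 (q(E, Q) = -9 + 2 = -7)
D(M, c) = -33 (D(M, c) = 2 - 7*5 = 2 - 35 = -33)
(-137 + 93)*(488 + D(-14, y(1))) = (-137 + 93)*(488 - 33) = -44*455 = -20020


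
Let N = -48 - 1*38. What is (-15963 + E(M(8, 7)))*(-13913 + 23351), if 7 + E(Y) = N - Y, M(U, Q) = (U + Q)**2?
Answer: -153660078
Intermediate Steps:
N = -86 (N = -48 - 38 = -86)
M(U, Q) = (Q + U)**2
E(Y) = -93 - Y (E(Y) = -7 + (-86 - Y) = -93 - Y)
(-15963 + E(M(8, 7)))*(-13913 + 23351) = (-15963 + (-93 - (7 + 8)**2))*(-13913 + 23351) = (-15963 + (-93 - 1*15**2))*9438 = (-15963 + (-93 - 1*225))*9438 = (-15963 + (-93 - 225))*9438 = (-15963 - 318)*9438 = -16281*9438 = -153660078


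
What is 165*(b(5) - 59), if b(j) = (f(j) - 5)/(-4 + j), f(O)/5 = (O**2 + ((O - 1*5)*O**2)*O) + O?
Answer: 14190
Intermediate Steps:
f(O) = 5*O + 5*O**2 + 5*O**3*(-5 + O) (f(O) = 5*((O**2 + ((O - 1*5)*O**2)*O) + O) = 5*((O**2 + ((O - 5)*O**2)*O) + O) = 5*((O**2 + ((-5 + O)*O**2)*O) + O) = 5*((O**2 + (O**2*(-5 + O))*O) + O) = 5*((O**2 + O**3*(-5 + O)) + O) = 5*(O + O**2 + O**3*(-5 + O)) = 5*O + 5*O**2 + 5*O**3*(-5 + O))
b(j) = (-5 + 5*j*(1 + j + j**3 - 5*j**2))/(-4 + j) (b(j) = (5*j*(1 + j + j**3 - 5*j**2) - 5)/(-4 + j) = (-5 + 5*j*(1 + j + j**3 - 5*j**2))/(-4 + j))
165*(b(5) - 59) = 165*(5*(-1 + 5*(1 + 5 + 5**3 - 5*5**2))/(-4 + 5) - 59) = 165*(5*(-1 + 5*(1 + 5 + 125 - 5*25))/1 - 59) = 165*(5*1*(-1 + 5*(1 + 5 + 125 - 125)) - 59) = 165*(5*1*(-1 + 5*6) - 59) = 165*(5*1*(-1 + 30) - 59) = 165*(5*1*29 - 59) = 165*(145 - 59) = 165*86 = 14190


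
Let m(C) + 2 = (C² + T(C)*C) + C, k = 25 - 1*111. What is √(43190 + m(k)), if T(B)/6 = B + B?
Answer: 5*√5570 ≈ 373.16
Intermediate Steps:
T(B) = 12*B (T(B) = 6*(B + B) = 6*(2*B) = 12*B)
k = -86 (k = 25 - 111 = -86)
m(C) = -2 + C + 13*C² (m(C) = -2 + ((C² + (12*C)*C) + C) = -2 + ((C² + 12*C²) + C) = -2 + (13*C² + C) = -2 + (C + 13*C²) = -2 + C + 13*C²)
√(43190 + m(k)) = √(43190 + (-2 - 86 + 13*(-86)²)) = √(43190 + (-2 - 86 + 13*7396)) = √(43190 + (-2 - 86 + 96148)) = √(43190 + 96060) = √139250 = 5*√5570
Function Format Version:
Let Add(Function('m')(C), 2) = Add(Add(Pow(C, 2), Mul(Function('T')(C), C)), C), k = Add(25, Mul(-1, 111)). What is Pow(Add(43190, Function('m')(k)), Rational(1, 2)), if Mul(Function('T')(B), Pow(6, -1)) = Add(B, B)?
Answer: Mul(5, Pow(5570, Rational(1, 2))) ≈ 373.16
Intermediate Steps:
Function('T')(B) = Mul(12, B) (Function('T')(B) = Mul(6, Add(B, B)) = Mul(6, Mul(2, B)) = Mul(12, B))
k = -86 (k = Add(25, -111) = -86)
Function('m')(C) = Add(-2, C, Mul(13, Pow(C, 2))) (Function('m')(C) = Add(-2, Add(Add(Pow(C, 2), Mul(Mul(12, C), C)), C)) = Add(-2, Add(Add(Pow(C, 2), Mul(12, Pow(C, 2))), C)) = Add(-2, Add(Mul(13, Pow(C, 2)), C)) = Add(-2, Add(C, Mul(13, Pow(C, 2)))) = Add(-2, C, Mul(13, Pow(C, 2))))
Pow(Add(43190, Function('m')(k)), Rational(1, 2)) = Pow(Add(43190, Add(-2, -86, Mul(13, Pow(-86, 2)))), Rational(1, 2)) = Pow(Add(43190, Add(-2, -86, Mul(13, 7396))), Rational(1, 2)) = Pow(Add(43190, Add(-2, -86, 96148)), Rational(1, 2)) = Pow(Add(43190, 96060), Rational(1, 2)) = Pow(139250, Rational(1, 2)) = Mul(5, Pow(5570, Rational(1, 2)))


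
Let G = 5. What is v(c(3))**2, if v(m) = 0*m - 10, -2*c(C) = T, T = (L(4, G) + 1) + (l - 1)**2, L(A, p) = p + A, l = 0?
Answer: 100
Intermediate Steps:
L(A, p) = A + p
T = 11 (T = ((4 + 5) + 1) + (0 - 1)**2 = (9 + 1) + (-1)**2 = 10 + 1 = 11)
c(C) = -11/2 (c(C) = -1/2*11 = -11/2)
v(m) = -10 (v(m) = 0 - 10 = -10)
v(c(3))**2 = (-10)**2 = 100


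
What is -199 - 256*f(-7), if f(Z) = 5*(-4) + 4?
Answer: 3897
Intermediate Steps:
f(Z) = -16 (f(Z) = -20 + 4 = -16)
-199 - 256*f(-7) = -199 - 256*(-16) = -199 + 4096 = 3897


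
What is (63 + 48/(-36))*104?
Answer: 19240/3 ≈ 6413.3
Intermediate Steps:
(63 + 48/(-36))*104 = (63 + 48*(-1/36))*104 = (63 - 4/3)*104 = (185/3)*104 = 19240/3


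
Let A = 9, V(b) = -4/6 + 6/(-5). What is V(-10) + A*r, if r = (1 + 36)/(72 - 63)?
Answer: 527/15 ≈ 35.133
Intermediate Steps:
V(b) = -28/15 (V(b) = -4*⅙ + 6*(-⅕) = -⅔ - 6/5 = -28/15)
r = 37/9 ≈ 4.1111
V(-10) + A*r = -28/15 + 9*(37/9) = -28/15 + 37 = 527/15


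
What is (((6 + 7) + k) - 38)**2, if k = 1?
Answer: 576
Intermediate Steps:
(((6 + 7) + k) - 38)**2 = (((6 + 7) + 1) - 38)**2 = ((13 + 1) - 38)**2 = (14 - 38)**2 = (-24)**2 = 576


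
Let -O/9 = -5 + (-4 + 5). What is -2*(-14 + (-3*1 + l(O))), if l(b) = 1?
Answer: 32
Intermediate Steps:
O = 36 (O = -9*(-5 + (-4 + 5)) = -9*(-5 + 1) = -9*(-4) = 36)
-2*(-14 + (-3*1 + l(O))) = -2*(-14 + (-3*1 + 1)) = -2*(-14 + (-3 + 1)) = -2*(-14 - 2) = -2*(-16) = 32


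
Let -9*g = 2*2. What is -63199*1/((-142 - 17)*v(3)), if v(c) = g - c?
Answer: -189597/1643 ≈ -115.40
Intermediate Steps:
g = -4/9 (g = -2*2/9 = -⅑*4 = -4/9 ≈ -0.44444)
v(c) = -4/9 - c
-63199*1/((-142 - 17)*v(3)) = -63199*1/((-142 - 17)*(-4/9 - 1*3)) = -63199*(-1/(159*(-4/9 - 3))) = -63199/((-31/9*(-159))) = -63199/1643/3 = -63199*3/1643 = -189597/1643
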